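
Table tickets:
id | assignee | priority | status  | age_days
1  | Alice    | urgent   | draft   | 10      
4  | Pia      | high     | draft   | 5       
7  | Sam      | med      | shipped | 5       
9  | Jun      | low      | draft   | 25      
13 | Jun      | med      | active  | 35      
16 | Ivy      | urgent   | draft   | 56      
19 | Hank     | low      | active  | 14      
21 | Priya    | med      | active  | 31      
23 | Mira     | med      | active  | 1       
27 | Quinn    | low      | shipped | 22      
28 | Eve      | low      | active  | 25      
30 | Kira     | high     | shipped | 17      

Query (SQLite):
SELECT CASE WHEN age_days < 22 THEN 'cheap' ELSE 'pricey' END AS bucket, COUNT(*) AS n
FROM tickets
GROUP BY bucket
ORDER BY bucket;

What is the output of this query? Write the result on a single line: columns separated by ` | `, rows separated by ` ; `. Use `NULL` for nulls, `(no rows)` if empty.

Bucket rows by age_days < 22 → 'cheap' else 'pricey'; count each bucket.

cheap | 6 ; pricey | 6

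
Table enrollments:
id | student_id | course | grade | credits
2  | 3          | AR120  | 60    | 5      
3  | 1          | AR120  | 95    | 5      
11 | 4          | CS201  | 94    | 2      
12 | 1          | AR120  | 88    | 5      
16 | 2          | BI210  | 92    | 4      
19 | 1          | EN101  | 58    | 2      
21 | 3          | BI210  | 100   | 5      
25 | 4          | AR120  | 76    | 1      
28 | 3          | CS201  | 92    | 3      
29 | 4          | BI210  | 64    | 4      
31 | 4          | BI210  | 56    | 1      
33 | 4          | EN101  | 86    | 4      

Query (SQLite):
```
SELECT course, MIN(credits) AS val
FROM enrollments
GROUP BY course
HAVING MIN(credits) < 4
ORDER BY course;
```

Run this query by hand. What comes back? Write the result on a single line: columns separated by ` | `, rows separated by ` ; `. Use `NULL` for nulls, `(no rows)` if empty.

Partition enrollments by course; compute MIN(credits) within each group.
HAVING: keep groups where MIN(credits) < 4.
  AR120: ids {2, 3, 12, 25} → MIN(credits)=1
  BI210: ids {16, 21, 29, 31} → MIN(credits)=1
  CS201: ids {11, 28} → MIN(credits)=2
  EN101: ids {19, 33} → MIN(credits)=2

AR120 | 1 ; BI210 | 1 ; CS201 | 2 ; EN101 | 2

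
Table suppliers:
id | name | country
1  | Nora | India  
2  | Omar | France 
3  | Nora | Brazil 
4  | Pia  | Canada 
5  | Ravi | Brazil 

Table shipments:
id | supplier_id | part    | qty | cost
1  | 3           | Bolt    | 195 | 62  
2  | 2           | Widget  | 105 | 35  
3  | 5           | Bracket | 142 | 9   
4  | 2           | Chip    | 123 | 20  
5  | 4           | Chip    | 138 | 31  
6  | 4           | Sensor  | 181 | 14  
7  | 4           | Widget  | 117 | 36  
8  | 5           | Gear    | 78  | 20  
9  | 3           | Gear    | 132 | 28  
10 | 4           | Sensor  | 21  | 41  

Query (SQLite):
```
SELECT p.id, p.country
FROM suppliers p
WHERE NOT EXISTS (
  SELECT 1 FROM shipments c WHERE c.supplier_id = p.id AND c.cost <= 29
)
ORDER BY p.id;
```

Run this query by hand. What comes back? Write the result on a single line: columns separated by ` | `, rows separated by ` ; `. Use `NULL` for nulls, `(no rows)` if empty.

1 | India

For each suppliers row, check whether any shipments with matching supplier_id has cost <= 29.
Keep rows where that is false.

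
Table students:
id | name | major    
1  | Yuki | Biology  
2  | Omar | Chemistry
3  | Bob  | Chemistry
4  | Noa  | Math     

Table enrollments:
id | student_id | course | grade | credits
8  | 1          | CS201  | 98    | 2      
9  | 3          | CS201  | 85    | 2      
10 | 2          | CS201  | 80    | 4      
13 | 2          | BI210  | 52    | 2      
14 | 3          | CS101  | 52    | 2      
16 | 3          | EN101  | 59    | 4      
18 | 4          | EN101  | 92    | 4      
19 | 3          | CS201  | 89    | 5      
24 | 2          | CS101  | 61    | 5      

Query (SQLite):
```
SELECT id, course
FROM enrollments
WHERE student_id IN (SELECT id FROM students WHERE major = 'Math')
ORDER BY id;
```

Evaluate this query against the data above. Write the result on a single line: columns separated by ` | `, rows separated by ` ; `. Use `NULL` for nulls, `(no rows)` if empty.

18 | EN101

Inner query: students.id where major = 'Math'.
Outer: keep enrollments rows whose student_id is in that set.
Inner query → {4}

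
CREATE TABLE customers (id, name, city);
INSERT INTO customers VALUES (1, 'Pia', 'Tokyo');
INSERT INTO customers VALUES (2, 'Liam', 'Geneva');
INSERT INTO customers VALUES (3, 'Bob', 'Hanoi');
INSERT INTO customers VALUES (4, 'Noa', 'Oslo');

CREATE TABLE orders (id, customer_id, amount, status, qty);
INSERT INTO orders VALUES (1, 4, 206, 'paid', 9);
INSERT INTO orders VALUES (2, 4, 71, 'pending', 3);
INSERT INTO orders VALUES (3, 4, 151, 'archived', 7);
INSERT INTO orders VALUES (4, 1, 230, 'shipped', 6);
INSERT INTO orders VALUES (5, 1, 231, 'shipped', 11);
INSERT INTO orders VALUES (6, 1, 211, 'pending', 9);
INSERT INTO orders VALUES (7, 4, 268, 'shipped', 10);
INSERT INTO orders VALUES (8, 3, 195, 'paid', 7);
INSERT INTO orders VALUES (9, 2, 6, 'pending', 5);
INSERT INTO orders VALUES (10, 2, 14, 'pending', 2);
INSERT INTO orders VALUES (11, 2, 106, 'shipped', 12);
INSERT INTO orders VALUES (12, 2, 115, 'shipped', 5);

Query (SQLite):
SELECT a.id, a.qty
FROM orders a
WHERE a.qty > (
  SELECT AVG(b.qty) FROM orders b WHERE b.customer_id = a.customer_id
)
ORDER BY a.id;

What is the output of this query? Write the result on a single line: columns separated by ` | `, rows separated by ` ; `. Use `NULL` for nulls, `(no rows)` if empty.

For each orders row a, compute AVG(qty) over rows sharing a.customer_id.
Keep row a if a.qty > that per-group AVG.
  customer_id=1: AVG(qty) = 8.666667
  customer_id=2: AVG(qty) = 6.0
  customer_id=3: AVG(qty) = 7.0
  customer_id=4: AVG(qty) = 7.25

1 | 9 ; 5 | 11 ; 6 | 9 ; 7 | 10 ; 11 | 12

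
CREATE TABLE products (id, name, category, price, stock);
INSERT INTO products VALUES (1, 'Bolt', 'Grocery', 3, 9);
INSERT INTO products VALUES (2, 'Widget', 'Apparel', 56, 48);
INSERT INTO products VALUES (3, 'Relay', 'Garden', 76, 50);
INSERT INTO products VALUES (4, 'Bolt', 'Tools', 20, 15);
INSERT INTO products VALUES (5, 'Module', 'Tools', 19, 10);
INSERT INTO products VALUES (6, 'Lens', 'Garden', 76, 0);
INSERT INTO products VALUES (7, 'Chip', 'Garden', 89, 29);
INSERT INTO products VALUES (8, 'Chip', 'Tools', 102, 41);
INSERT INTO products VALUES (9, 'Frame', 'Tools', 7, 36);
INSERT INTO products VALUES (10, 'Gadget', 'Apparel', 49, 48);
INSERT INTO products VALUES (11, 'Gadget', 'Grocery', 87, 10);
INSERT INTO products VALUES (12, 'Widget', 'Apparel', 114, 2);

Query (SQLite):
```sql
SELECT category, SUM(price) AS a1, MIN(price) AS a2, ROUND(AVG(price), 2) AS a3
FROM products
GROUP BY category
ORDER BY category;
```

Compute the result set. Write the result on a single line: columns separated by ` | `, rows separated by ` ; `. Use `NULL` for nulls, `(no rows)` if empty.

Apparel | 219 | 49 | 73 ; Garden | 241 | 76 | 80.33 ; Grocery | 90 | 3 | 45 ; Tools | 148 | 7 | 37

Group products by category.
Per group compute: SUM(price), MIN(price), ROUND(AVG(price), 2).
  Apparel: ids {2, 10, 12} → SUM(price)=219, MIN(price)=49, ROUND(AVG(price), 2)=73
  Garden: ids {3, 6, 7} → SUM(price)=241, MIN(price)=76, ROUND(AVG(price), 2)=80.33
  Grocery: ids {1, 11} → SUM(price)=90, MIN(price)=3, ROUND(AVG(price), 2)=45
  Tools: ids {4, 5, 8, 9} → SUM(price)=148, MIN(price)=7, ROUND(AVG(price), 2)=37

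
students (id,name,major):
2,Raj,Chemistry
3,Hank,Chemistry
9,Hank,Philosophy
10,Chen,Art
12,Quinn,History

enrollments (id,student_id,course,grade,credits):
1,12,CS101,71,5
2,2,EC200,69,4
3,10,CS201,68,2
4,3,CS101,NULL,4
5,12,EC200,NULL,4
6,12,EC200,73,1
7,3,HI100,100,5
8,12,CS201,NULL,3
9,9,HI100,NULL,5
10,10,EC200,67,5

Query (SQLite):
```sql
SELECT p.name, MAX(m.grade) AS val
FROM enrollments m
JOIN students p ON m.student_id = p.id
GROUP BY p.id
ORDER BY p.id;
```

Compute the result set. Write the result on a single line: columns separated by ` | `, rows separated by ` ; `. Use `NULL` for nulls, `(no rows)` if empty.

Join each enrollments row to its students via student_id.
Group joined rows by students.id; compute MAX(m.grade) per group.
  2: ids {2} → MAX(m.grade)=69
  3: ids {4, 7} → MAX(m.grade)=100
  9: ids {9} → MAX(m.grade)=NULL
  10: ids {3, 10} → MAX(m.grade)=68
  12: ids {1, 5, 6, 8} → MAX(m.grade)=73

Raj | 69 ; Hank | 100 ; Hank | NULL ; Chen | 68 ; Quinn | 73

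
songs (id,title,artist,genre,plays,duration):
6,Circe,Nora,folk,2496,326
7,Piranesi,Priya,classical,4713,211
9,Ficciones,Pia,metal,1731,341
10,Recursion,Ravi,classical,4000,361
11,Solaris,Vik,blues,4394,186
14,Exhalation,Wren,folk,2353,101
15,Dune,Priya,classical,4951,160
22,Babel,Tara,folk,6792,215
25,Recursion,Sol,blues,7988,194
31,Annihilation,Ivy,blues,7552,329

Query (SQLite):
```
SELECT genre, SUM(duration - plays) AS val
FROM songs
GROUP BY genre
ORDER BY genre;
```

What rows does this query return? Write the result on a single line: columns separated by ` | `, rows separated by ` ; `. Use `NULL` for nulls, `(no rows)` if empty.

blues | -19225 ; classical | -12932 ; folk | -10999 ; metal | -1390

For each row compute duration - plays.
Group by genre; take SUM of the expression per group.
  blues: ids {11, 25, 31} → SUM(duration - plays)=-19225
  classical: ids {7, 10, 15} → SUM(duration - plays)=-12932
  folk: ids {6, 14, 22} → SUM(duration - plays)=-10999
  metal: ids {9} → SUM(duration - plays)=-1390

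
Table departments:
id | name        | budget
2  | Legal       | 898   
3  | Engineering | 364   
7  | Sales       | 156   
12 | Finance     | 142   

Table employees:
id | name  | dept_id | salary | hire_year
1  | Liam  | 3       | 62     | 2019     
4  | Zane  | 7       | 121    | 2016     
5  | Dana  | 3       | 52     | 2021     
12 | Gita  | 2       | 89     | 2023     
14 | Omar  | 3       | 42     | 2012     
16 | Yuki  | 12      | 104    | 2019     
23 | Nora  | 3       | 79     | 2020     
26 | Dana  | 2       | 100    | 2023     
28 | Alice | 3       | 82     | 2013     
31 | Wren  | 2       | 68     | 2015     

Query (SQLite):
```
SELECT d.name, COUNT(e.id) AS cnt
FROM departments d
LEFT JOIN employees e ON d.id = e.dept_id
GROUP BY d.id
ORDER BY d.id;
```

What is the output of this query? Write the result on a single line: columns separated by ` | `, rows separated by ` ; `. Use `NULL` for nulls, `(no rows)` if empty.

Legal | 3 ; Engineering | 5 ; Sales | 1 ; Finance | 1

LEFT JOIN keeps every departments row; unmatched ones get NULL for employees columns.
Group by departments.id and compute COUNT(e.id). COUNT(col) of an all-NULL group is 0.
  2: ids {12, 26, 31} → COUNT(e.id)=3
  3: ids {1, 5, 14, 23, 28} → COUNT(e.id)=5
  7: ids {4} → COUNT(e.id)=1
  12: ids {16} → COUNT(e.id)=1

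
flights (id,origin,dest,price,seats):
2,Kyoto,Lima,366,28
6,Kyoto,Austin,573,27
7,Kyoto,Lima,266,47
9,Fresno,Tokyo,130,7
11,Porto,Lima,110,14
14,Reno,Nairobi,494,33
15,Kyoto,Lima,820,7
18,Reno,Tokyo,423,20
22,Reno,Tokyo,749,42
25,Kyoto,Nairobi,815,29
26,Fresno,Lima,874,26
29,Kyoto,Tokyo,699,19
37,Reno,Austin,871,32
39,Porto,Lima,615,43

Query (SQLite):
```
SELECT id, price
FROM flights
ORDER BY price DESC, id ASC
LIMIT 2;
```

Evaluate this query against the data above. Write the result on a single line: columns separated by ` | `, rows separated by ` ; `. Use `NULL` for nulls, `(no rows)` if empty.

26 | 874 ; 37 | 871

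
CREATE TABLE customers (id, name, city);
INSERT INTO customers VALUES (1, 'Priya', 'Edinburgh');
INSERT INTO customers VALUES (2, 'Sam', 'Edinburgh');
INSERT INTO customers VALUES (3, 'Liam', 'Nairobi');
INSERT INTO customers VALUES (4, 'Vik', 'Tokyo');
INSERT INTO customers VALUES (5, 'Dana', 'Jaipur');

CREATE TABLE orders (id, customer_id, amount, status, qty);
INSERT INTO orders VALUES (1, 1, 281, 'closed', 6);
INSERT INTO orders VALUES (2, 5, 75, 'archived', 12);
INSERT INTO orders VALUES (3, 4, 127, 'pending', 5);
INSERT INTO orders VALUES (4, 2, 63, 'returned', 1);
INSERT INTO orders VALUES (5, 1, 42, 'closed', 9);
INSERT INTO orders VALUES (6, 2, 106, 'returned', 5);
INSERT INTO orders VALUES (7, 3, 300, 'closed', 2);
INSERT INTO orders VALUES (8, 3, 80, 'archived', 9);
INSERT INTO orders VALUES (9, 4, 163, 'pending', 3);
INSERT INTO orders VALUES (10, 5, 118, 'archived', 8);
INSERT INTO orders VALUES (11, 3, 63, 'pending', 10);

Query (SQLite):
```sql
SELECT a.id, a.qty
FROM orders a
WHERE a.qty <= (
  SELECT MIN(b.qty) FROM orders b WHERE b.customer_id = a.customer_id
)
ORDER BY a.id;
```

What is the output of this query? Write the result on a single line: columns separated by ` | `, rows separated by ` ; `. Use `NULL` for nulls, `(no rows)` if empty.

For each orders row a, compute MIN(qty) over rows sharing a.customer_id.
Keep row a if a.qty <= that per-group MIN.
  customer_id=1: MIN(qty) = 6
  customer_id=2: MIN(qty) = 1
  customer_id=3: MIN(qty) = 2
  customer_id=4: MIN(qty) = 3
  customer_id=5: MIN(qty) = 8

1 | 6 ; 4 | 1 ; 7 | 2 ; 9 | 3 ; 10 | 8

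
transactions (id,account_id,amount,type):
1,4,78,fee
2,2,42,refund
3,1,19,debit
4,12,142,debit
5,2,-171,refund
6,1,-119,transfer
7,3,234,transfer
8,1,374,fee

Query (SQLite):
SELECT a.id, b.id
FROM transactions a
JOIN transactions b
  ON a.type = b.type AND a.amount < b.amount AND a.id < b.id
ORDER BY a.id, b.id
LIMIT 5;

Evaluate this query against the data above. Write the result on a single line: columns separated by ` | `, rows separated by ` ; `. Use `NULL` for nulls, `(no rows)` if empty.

Pairs (a,b) with same type, a.amount < b.amount, a.id < b.id.
type groups: debit:{3,4} fee:{1,8} refund:{2,5} transfer:{6,7}
Ordered by (a.id, b.id); first 5.

1 | 8 ; 3 | 4 ; 6 | 7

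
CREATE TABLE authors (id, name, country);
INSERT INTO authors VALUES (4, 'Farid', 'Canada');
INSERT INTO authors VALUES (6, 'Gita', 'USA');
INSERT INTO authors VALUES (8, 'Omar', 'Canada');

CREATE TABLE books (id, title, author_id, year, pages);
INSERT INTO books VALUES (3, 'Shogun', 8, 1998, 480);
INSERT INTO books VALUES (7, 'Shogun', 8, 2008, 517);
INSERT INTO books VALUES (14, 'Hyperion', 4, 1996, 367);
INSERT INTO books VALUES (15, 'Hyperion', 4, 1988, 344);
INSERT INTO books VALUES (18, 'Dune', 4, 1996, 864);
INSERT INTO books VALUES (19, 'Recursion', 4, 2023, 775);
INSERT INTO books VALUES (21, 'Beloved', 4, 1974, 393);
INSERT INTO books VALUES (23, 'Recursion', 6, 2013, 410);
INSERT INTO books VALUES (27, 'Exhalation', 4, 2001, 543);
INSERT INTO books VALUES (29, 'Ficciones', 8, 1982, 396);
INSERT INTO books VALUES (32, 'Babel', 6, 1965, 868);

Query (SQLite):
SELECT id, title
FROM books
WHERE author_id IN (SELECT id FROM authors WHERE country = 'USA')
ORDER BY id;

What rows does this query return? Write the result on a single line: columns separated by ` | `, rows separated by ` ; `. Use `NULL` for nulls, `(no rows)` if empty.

23 | Recursion ; 32 | Babel

Inner query: authors.id where country = 'USA'.
Outer: keep books rows whose author_id is in that set.
Inner query → {6}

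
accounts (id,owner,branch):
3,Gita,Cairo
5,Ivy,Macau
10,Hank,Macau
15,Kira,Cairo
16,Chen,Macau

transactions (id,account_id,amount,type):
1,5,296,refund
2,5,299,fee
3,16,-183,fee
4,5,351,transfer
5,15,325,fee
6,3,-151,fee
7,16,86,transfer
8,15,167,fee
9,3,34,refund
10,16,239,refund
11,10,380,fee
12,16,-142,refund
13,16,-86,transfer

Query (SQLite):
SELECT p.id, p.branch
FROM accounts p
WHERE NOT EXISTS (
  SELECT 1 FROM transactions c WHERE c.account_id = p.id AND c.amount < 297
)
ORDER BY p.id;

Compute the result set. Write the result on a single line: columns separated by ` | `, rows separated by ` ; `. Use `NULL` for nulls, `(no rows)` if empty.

10 | Macau

For each accounts row, check whether any transactions with matching account_id has amount < 297.
Keep rows where that is false.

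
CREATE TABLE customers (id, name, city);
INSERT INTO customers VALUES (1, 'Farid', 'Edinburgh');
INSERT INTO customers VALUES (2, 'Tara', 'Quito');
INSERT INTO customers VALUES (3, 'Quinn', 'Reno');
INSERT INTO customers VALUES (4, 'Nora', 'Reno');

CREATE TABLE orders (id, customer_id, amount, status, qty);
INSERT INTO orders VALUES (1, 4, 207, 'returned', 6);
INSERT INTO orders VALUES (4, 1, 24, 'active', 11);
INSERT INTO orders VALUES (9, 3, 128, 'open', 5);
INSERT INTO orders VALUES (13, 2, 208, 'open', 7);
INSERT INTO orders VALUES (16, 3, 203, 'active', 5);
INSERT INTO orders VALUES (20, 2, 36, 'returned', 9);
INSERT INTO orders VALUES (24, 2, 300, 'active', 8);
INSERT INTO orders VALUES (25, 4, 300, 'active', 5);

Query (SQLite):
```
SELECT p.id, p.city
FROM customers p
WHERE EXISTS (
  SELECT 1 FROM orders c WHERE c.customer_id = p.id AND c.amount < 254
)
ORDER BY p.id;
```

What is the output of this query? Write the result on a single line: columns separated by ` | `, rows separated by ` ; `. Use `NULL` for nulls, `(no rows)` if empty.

For each customers row, check whether any orders with matching customer_id has amount < 254.
Keep rows where that is true.

1 | Edinburgh ; 2 | Quito ; 3 | Reno ; 4 | Reno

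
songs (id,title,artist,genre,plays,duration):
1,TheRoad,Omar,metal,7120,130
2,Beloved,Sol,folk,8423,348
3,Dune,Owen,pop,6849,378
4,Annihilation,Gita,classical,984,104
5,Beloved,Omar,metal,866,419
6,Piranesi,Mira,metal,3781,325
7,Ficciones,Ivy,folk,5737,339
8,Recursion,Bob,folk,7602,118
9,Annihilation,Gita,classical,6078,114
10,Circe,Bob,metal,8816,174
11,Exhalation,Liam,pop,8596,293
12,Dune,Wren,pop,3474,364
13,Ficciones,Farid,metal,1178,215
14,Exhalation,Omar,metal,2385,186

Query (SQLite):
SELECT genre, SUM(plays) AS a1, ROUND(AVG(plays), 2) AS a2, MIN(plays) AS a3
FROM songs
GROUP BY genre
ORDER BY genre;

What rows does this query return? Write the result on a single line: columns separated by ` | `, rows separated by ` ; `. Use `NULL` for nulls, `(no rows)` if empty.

Group songs by genre.
Per group compute: SUM(plays), ROUND(AVG(plays), 2), MIN(plays).
  classical: ids {4, 9} → SUM(plays)=7062, ROUND(AVG(plays), 2)=3531, MIN(plays)=984
  folk: ids {2, 7, 8} → SUM(plays)=21762, ROUND(AVG(plays), 2)=7254, MIN(plays)=5737
  metal: ids {1, 5, 6, 10, 13, 14} → SUM(plays)=24146, ROUND(AVG(plays), 2)=4024.33, MIN(plays)=866
  pop: ids {3, 11, 12} → SUM(plays)=18919, ROUND(AVG(plays), 2)=6306.33, MIN(plays)=3474

classical | 7062 | 3531 | 984 ; folk | 21762 | 7254 | 5737 ; metal | 24146 | 4024.33 | 866 ; pop | 18919 | 6306.33 | 3474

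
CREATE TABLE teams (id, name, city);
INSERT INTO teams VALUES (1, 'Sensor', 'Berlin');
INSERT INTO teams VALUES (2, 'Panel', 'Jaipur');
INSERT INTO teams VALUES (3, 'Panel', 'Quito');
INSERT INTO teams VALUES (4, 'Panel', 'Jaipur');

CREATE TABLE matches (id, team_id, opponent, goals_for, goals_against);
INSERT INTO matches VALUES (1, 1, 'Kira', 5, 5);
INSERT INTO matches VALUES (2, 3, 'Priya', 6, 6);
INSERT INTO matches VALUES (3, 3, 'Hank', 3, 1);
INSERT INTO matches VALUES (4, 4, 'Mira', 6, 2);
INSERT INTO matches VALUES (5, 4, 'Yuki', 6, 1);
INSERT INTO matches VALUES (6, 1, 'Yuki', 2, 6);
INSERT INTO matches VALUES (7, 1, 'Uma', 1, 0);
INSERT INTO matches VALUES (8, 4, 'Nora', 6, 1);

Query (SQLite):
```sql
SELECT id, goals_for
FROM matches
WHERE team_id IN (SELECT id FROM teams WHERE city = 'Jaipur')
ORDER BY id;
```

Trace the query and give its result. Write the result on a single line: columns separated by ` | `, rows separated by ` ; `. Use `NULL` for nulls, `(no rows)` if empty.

Inner query: teams.id where city = 'Jaipur'.
Outer: keep matches rows whose team_id is in that set.
Inner query → {2, 4}

4 | 6 ; 5 | 6 ; 8 | 6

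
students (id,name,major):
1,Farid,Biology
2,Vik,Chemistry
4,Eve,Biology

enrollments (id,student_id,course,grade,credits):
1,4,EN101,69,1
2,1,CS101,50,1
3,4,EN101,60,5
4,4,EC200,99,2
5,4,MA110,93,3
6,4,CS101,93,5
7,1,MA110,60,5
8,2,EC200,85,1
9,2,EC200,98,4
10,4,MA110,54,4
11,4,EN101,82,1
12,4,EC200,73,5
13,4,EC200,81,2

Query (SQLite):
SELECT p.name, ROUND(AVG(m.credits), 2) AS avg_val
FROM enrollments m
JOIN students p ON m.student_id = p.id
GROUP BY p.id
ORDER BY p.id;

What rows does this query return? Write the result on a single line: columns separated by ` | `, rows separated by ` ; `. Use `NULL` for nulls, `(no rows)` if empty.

Farid | 3 ; Vik | 2.5 ; Eve | 3.11

Join each enrollments row to its students via student_id.
Group joined rows by students.id; compute ROUND(AVG(m.credits), 2) per group.
  1: ids {2, 7} → ROUND(AVG(m.credits), 2)=3
  2: ids {8, 9} → ROUND(AVG(m.credits), 2)=2.5
  4: ids {1, 3, 4, 5, 6, 10, 11, 12, 13} → ROUND(AVG(m.credits), 2)=3.11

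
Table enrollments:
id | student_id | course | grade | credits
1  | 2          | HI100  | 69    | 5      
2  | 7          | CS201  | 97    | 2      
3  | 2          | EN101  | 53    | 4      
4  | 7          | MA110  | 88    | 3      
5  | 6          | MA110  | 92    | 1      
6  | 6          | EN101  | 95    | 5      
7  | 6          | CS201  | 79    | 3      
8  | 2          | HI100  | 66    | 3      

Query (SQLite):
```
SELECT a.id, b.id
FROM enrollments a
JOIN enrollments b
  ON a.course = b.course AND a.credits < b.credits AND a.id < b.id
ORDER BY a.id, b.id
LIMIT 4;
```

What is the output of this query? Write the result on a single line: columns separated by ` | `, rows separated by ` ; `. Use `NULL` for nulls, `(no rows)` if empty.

2 | 7 ; 3 | 6

Pairs (a,b) with same course, a.credits < b.credits, a.id < b.id.
course groups: CS201:{2,7} EN101:{3,6} HI100:{1,8} MA110:{4,5}
Ordered by (a.id, b.id); first 4.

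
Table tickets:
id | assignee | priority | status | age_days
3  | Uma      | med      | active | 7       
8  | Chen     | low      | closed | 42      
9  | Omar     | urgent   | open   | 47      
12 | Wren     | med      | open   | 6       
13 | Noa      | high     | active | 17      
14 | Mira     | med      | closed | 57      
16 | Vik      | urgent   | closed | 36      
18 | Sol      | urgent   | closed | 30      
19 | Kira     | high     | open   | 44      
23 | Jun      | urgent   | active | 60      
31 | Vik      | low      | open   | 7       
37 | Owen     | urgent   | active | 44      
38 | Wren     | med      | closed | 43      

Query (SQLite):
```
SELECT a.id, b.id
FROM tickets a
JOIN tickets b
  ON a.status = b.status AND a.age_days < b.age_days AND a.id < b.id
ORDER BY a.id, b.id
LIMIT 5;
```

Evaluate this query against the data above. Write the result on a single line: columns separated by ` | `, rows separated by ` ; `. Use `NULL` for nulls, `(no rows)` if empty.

3 | 13 ; 3 | 23 ; 3 | 37 ; 8 | 14 ; 8 | 38

Pairs (a,b) with same status, a.age_days < b.age_days, a.id < b.id.
status groups: active:{3,13,23,37} closed:{8,14,16,18,38} open:{9,12,19,31}
Ordered by (a.id, b.id); first 5.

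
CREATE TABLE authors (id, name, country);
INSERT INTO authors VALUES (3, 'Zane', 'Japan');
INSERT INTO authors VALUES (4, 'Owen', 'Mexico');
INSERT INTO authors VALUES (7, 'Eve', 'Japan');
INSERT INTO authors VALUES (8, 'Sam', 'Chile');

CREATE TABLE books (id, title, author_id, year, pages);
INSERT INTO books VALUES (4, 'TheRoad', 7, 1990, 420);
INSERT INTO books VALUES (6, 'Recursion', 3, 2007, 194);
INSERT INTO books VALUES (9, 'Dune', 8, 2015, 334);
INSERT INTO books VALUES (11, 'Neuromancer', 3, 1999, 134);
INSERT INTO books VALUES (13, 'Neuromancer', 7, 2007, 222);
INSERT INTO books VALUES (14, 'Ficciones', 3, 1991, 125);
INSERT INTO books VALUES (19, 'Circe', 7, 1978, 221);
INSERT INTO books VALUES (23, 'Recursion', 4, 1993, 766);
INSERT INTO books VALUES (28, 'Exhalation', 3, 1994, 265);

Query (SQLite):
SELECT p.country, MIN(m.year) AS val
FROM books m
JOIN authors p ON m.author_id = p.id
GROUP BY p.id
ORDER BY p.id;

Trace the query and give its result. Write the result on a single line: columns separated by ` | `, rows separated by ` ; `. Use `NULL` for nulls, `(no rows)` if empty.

Japan | 1991 ; Mexico | 1993 ; Japan | 1978 ; Chile | 2015

Join each books row to its authors via author_id.
Group joined rows by authors.id; compute MIN(m.year) per group.
  3: ids {6, 11, 14, 28} → MIN(m.year)=1991
  4: ids {23} → MIN(m.year)=1993
  7: ids {4, 13, 19} → MIN(m.year)=1978
  8: ids {9} → MIN(m.year)=2015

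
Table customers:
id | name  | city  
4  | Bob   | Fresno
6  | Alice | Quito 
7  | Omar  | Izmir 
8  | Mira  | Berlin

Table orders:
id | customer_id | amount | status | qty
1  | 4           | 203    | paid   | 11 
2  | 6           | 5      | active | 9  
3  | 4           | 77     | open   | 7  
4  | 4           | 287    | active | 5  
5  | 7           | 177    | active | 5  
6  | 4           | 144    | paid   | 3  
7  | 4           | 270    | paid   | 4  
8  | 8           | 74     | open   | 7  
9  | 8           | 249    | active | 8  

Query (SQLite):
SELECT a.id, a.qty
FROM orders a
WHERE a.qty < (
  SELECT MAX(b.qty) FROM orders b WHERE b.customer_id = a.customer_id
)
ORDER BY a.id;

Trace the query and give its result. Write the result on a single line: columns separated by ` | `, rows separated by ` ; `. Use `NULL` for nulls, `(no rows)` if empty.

3 | 7 ; 4 | 5 ; 6 | 3 ; 7 | 4 ; 8 | 7

For each orders row a, compute MAX(qty) over rows sharing a.customer_id.
Keep row a if a.qty < that per-group MAX.
  customer_id=4: MAX(qty) = 11
  customer_id=6: MAX(qty) = 9
  customer_id=7: MAX(qty) = 5
  customer_id=8: MAX(qty) = 8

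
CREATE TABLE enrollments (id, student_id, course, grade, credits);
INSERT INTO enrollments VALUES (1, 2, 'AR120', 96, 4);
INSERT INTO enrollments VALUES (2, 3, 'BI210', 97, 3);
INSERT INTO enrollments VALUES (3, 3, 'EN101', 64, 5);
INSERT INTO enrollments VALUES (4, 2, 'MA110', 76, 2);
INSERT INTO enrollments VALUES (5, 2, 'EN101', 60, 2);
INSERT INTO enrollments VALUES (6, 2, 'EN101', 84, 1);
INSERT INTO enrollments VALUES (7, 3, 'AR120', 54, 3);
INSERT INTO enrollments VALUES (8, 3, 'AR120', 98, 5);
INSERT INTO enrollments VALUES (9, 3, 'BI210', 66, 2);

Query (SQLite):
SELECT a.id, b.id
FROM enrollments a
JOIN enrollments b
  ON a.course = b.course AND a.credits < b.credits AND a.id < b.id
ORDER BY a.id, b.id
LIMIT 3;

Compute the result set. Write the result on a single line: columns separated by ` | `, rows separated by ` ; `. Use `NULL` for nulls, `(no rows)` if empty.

1 | 8 ; 7 | 8

Pairs (a,b) with same course, a.credits < b.credits, a.id < b.id.
course groups: AR120:{1,7,8} BI210:{2,9} EN101:{3,5,6} MA110:{4}
Ordered by (a.id, b.id); first 3.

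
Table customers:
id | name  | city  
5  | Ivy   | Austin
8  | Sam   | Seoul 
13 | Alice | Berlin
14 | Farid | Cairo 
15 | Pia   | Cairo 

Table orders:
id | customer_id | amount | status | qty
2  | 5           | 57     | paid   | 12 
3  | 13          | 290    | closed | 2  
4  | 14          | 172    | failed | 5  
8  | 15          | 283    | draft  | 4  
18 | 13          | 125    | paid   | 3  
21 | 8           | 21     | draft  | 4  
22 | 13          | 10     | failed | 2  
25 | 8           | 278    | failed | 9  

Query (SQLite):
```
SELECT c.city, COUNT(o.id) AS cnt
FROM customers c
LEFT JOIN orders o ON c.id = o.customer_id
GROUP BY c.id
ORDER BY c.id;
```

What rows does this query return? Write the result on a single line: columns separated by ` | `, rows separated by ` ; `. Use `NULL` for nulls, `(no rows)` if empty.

Austin | 1 ; Seoul | 2 ; Berlin | 3 ; Cairo | 1 ; Cairo | 1

LEFT JOIN keeps every customers row; unmatched ones get NULL for orders columns.
Group by customers.id and compute COUNT(o.id). COUNT(col) of an all-NULL group is 0.
  5: ids {2} → COUNT(o.id)=1
  8: ids {21, 25} → COUNT(o.id)=2
  13: ids {3, 18, 22} → COUNT(o.id)=3
  14: ids {4} → COUNT(o.id)=1
  15: ids {8} → COUNT(o.id)=1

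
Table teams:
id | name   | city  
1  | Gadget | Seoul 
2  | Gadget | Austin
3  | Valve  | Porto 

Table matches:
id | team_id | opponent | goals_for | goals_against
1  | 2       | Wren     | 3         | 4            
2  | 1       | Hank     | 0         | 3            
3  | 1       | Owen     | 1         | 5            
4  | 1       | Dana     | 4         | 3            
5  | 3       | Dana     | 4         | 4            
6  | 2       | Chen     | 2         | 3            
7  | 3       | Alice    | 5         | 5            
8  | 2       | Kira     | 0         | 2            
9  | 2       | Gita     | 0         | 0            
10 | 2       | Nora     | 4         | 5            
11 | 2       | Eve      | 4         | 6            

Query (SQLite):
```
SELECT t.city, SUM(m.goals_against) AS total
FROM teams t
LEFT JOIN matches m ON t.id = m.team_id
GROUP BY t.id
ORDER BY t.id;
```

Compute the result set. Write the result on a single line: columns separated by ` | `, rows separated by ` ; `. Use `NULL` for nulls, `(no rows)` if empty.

Seoul | 11 ; Austin | 20 ; Porto | 9

LEFT JOIN keeps every teams row; unmatched ones get NULL for matches columns.
Group by teams.id and compute SUM(m.goals_against). SUM over an all-NULL group is NULL.
  1: ids {2, 3, 4} → SUM(m.goals_against)=11
  2: ids {1, 6, 8, 9, 10, 11} → SUM(m.goals_against)=20
  3: ids {5, 7} → SUM(m.goals_against)=9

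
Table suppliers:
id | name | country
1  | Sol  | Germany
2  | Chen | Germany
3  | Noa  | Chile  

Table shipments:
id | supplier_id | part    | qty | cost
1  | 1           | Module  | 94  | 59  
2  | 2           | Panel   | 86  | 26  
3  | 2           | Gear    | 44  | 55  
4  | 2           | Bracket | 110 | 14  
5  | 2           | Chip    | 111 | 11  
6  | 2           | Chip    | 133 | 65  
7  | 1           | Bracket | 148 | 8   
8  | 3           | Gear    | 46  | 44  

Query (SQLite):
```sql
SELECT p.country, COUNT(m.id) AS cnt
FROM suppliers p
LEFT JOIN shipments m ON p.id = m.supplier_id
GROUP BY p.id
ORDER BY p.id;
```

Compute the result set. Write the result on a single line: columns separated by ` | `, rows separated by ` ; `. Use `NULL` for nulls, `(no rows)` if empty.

Germany | 2 ; Germany | 5 ; Chile | 1

LEFT JOIN keeps every suppliers row; unmatched ones get NULL for shipments columns.
Group by suppliers.id and compute COUNT(m.id). COUNT(col) of an all-NULL group is 0.
  1: ids {1, 7} → COUNT(m.id)=2
  2: ids {2, 3, 4, 5, 6} → COUNT(m.id)=5
  3: ids {8} → COUNT(m.id)=1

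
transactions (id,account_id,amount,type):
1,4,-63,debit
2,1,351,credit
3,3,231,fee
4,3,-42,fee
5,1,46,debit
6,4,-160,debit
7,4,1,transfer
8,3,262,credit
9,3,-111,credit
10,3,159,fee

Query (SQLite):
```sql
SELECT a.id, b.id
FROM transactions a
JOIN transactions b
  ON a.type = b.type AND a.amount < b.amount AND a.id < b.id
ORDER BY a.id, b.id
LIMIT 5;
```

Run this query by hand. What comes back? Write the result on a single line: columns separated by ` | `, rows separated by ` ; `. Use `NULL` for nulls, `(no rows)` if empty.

1 | 5 ; 4 | 10

Pairs (a,b) with same type, a.amount < b.amount, a.id < b.id.
type groups: credit:{2,8,9} debit:{1,5,6} fee:{3,4,10} transfer:{7}
Ordered by (a.id, b.id); first 5.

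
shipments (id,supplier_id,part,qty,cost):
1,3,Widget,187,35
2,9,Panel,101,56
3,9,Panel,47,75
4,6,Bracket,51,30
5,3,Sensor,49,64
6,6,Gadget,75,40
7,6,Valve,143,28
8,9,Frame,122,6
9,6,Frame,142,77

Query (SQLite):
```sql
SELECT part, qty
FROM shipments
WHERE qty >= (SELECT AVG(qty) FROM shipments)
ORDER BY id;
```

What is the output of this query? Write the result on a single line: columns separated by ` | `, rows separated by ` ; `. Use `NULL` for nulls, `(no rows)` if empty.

Widget | 187 ; Valve | 143 ; Frame | 122 ; Frame | 142

Scalar subquery: AVG(qty) over all shipments rows = 101.888889 (≈; comparison uses full precision).
Keep rows where qty >= that value.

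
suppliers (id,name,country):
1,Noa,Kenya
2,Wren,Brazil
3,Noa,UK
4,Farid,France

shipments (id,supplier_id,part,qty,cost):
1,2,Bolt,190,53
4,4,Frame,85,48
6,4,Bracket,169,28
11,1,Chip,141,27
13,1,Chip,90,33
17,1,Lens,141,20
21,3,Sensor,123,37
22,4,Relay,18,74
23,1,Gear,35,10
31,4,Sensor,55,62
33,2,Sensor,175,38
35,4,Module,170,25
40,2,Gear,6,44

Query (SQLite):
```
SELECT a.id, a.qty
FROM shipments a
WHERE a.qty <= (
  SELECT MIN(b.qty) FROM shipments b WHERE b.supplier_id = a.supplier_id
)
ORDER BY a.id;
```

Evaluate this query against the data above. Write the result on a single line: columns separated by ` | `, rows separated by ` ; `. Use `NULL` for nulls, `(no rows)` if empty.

For each shipments row a, compute MIN(qty) over rows sharing a.supplier_id.
Keep row a if a.qty <= that per-group MIN.
  supplier_id=1: MIN(qty) = 35
  supplier_id=2: MIN(qty) = 6
  supplier_id=3: MIN(qty) = 123
  supplier_id=4: MIN(qty) = 18

21 | 123 ; 22 | 18 ; 23 | 35 ; 40 | 6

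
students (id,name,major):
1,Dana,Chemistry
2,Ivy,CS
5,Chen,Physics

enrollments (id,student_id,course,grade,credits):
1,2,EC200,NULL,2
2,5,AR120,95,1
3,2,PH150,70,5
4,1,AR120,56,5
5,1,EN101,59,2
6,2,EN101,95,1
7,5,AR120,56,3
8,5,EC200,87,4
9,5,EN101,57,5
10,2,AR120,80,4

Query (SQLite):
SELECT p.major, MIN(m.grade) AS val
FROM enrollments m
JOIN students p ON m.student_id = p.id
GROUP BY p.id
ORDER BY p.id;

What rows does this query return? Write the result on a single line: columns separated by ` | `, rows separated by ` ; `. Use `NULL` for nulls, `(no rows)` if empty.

Join each enrollments row to its students via student_id.
Group joined rows by students.id; compute MIN(m.grade) per group.
  1: ids {4, 5} → MIN(m.grade)=56
  2: ids {1, 3, 6, 10} → MIN(m.grade)=70
  5: ids {2, 7, 8, 9} → MIN(m.grade)=56

Chemistry | 56 ; CS | 70 ; Physics | 56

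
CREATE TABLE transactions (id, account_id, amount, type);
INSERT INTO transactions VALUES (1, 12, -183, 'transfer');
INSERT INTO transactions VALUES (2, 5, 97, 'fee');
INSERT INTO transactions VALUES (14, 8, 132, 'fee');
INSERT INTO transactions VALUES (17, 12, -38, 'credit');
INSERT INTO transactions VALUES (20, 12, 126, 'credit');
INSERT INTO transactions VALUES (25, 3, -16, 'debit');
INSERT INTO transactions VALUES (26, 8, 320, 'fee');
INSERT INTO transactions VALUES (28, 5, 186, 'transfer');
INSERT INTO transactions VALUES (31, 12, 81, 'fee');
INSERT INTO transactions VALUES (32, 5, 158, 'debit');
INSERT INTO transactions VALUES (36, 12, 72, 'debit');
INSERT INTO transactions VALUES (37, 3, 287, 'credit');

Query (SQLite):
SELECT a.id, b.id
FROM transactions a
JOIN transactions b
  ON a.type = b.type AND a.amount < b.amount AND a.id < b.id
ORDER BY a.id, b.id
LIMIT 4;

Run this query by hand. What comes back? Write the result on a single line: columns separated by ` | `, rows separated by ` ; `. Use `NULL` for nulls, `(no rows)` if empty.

1 | 28 ; 2 | 14 ; 2 | 26 ; 14 | 26

Pairs (a,b) with same type, a.amount < b.amount, a.id < b.id.
type groups: credit:{17,20,37} debit:{25,32,36} fee:{2,14,26,31} transfer:{1,28}
Ordered by (a.id, b.id); first 4.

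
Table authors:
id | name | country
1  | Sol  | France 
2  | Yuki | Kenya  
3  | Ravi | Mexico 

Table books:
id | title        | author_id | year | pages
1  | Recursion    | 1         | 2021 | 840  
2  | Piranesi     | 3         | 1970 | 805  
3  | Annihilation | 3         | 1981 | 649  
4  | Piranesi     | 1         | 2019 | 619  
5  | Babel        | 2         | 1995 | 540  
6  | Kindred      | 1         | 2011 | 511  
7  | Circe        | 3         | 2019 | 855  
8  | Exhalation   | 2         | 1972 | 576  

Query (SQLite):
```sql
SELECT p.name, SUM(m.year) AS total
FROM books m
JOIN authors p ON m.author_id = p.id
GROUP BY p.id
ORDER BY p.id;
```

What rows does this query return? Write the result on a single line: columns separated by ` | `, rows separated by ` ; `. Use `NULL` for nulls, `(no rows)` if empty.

Sol | 6051 ; Yuki | 3967 ; Ravi | 5970

Join each books row to its authors via author_id.
Group joined rows by authors.id; compute SUM(m.year) per group.
  1: ids {1, 4, 6} → SUM(m.year)=6051
  2: ids {5, 8} → SUM(m.year)=3967
  3: ids {2, 3, 7} → SUM(m.year)=5970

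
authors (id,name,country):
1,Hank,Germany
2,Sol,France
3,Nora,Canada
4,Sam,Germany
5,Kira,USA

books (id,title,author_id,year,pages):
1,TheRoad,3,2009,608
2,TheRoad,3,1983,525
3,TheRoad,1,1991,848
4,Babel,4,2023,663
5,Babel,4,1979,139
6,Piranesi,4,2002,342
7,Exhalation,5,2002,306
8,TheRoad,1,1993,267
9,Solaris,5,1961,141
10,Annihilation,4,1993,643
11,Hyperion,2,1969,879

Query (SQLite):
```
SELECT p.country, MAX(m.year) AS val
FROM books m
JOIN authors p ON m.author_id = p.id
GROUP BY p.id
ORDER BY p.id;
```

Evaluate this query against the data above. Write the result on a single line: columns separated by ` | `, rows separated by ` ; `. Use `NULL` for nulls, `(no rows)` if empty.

Germany | 1993 ; France | 1969 ; Canada | 2009 ; Germany | 2023 ; USA | 2002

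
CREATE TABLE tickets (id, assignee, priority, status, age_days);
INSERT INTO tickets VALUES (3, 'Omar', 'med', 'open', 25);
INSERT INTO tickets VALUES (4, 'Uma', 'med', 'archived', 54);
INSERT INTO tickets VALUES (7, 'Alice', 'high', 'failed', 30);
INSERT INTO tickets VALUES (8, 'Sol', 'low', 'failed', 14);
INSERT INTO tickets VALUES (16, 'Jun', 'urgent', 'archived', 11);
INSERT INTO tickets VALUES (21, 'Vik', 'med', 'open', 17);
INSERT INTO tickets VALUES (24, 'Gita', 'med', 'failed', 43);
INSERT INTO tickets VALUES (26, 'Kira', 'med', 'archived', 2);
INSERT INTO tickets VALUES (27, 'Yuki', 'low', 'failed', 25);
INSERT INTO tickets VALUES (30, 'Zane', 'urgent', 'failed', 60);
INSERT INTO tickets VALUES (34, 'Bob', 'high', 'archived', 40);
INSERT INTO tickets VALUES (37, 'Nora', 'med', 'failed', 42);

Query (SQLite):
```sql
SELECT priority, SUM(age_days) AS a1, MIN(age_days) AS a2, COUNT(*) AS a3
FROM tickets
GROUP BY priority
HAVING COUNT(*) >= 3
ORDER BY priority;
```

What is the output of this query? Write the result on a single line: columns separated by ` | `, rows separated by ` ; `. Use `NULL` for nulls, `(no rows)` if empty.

med | 183 | 2 | 6

Group tickets by priority.
Per group compute: SUM(age_days), MIN(age_days), COUNT(*).
HAVING: drop groups with fewer than 3 rows.
  high: ids {7, 34} → SUM(age_days)=70, MIN(age_days)=30, COUNT(*)=2
  low: ids {8, 27} → SUM(age_days)=39, MIN(age_days)=14, COUNT(*)=2
  med: ids {3, 4, 21, 24, 26, 37} → SUM(age_days)=183, MIN(age_days)=2, COUNT(*)=6
  urgent: ids {16, 30} → SUM(age_days)=71, MIN(age_days)=11, COUNT(*)=2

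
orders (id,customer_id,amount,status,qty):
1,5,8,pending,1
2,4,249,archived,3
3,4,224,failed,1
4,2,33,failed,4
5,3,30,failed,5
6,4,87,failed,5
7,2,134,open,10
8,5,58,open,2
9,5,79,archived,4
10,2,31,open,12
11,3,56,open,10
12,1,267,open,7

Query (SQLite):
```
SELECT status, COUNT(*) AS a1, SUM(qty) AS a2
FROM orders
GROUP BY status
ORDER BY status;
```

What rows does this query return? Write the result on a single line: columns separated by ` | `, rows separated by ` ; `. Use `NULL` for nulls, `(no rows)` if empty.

archived | 2 | 7 ; failed | 4 | 15 ; open | 5 | 41 ; pending | 1 | 1

Group orders by status.
Per group compute: COUNT(*), SUM(qty).
  archived: ids {2, 9} → COUNT(*)=2, SUM(qty)=7
  failed: ids {3, 4, 5, 6} → COUNT(*)=4, SUM(qty)=15
  open: ids {7, 8, 10, 11, 12} → COUNT(*)=5, SUM(qty)=41
  pending: ids {1} → COUNT(*)=1, SUM(qty)=1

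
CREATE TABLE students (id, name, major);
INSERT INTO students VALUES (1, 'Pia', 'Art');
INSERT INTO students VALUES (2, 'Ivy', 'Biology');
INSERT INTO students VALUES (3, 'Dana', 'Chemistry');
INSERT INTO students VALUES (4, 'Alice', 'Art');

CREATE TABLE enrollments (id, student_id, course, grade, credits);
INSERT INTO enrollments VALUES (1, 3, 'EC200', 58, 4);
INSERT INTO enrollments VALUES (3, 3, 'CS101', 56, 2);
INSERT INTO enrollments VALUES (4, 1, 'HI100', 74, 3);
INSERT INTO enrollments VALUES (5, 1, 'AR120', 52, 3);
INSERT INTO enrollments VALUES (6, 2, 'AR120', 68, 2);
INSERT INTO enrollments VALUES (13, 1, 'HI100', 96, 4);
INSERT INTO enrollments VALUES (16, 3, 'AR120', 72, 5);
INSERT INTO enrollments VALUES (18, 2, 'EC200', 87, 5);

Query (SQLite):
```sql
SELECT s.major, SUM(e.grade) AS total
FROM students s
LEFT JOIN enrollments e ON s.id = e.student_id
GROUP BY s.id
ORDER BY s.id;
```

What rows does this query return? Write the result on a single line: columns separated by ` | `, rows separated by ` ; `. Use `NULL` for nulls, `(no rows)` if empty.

Art | 222 ; Biology | 155 ; Chemistry | 186 ; Art | NULL

LEFT JOIN keeps every students row; unmatched ones get NULL for enrollments columns.
Group by students.id and compute SUM(e.grade). SUM over an all-NULL group is NULL.
  1: ids {4, 5, 13} → SUM(e.grade)=222
  2: ids {6, 18} → SUM(e.grade)=155
  3: ids {1, 3, 16} → SUM(e.grade)=186
  4: ids {—} → SUM(e.grade)=NULL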